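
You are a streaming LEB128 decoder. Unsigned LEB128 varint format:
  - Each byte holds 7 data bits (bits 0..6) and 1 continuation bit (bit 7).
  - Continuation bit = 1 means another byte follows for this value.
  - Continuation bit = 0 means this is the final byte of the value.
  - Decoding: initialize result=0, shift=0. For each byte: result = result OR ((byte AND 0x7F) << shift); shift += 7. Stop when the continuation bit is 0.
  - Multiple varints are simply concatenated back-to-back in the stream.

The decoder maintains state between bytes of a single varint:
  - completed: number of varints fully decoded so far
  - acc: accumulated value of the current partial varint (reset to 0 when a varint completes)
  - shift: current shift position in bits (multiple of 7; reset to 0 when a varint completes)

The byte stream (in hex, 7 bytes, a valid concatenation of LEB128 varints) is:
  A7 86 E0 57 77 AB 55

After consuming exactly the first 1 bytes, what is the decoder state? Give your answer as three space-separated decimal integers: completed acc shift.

byte[0]=0xA7 cont=1 payload=0x27: acc |= 39<<0 -> completed=0 acc=39 shift=7

Answer: 0 39 7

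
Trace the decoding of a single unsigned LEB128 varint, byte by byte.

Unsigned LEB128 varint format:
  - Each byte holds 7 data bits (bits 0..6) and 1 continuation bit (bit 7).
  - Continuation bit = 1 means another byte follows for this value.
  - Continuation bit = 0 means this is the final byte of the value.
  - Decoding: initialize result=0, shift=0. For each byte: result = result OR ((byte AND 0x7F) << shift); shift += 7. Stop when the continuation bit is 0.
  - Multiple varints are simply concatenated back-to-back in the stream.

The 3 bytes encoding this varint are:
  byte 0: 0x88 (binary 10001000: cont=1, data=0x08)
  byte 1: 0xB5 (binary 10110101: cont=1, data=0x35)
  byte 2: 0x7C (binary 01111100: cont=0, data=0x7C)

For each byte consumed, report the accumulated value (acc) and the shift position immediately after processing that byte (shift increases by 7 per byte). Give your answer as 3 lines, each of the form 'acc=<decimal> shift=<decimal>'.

byte 0=0x88: payload=0x08=8, contrib = 8<<0 = 8; acc -> 8, shift -> 7
byte 1=0xB5: payload=0x35=53, contrib = 53<<7 = 6784; acc -> 6792, shift -> 14
byte 2=0x7C: payload=0x7C=124, contrib = 124<<14 = 2031616; acc -> 2038408, shift -> 21

Answer: acc=8 shift=7
acc=6792 shift=14
acc=2038408 shift=21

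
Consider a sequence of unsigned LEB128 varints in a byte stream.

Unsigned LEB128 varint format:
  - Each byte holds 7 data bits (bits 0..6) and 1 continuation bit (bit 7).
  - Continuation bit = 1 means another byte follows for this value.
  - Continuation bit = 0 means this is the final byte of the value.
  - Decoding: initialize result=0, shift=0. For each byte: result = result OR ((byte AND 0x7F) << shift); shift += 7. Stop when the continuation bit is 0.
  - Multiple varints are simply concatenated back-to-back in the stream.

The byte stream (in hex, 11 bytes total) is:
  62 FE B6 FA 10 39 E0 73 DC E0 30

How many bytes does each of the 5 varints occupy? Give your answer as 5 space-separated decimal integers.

Answer: 1 4 1 2 3

Derivation:
  byte[0]=0x62 cont=0 payload=0x62=98: acc |= 98<<0 -> acc=98 shift=7 [end]
Varint 1: bytes[0:1] = 62 -> value 98 (1 byte(s))
  byte[1]=0xFE cont=1 payload=0x7E=126: acc |= 126<<0 -> acc=126 shift=7
  byte[2]=0xB6 cont=1 payload=0x36=54: acc |= 54<<7 -> acc=7038 shift=14
  byte[3]=0xFA cont=1 payload=0x7A=122: acc |= 122<<14 -> acc=2005886 shift=21
  byte[4]=0x10 cont=0 payload=0x10=16: acc |= 16<<21 -> acc=35560318 shift=28 [end]
Varint 2: bytes[1:5] = FE B6 FA 10 -> value 35560318 (4 byte(s))
  byte[5]=0x39 cont=0 payload=0x39=57: acc |= 57<<0 -> acc=57 shift=7 [end]
Varint 3: bytes[5:6] = 39 -> value 57 (1 byte(s))
  byte[6]=0xE0 cont=1 payload=0x60=96: acc |= 96<<0 -> acc=96 shift=7
  byte[7]=0x73 cont=0 payload=0x73=115: acc |= 115<<7 -> acc=14816 shift=14 [end]
Varint 4: bytes[6:8] = E0 73 -> value 14816 (2 byte(s))
  byte[8]=0xDC cont=1 payload=0x5C=92: acc |= 92<<0 -> acc=92 shift=7
  byte[9]=0xE0 cont=1 payload=0x60=96: acc |= 96<<7 -> acc=12380 shift=14
  byte[10]=0x30 cont=0 payload=0x30=48: acc |= 48<<14 -> acc=798812 shift=21 [end]
Varint 5: bytes[8:11] = DC E0 30 -> value 798812 (3 byte(s))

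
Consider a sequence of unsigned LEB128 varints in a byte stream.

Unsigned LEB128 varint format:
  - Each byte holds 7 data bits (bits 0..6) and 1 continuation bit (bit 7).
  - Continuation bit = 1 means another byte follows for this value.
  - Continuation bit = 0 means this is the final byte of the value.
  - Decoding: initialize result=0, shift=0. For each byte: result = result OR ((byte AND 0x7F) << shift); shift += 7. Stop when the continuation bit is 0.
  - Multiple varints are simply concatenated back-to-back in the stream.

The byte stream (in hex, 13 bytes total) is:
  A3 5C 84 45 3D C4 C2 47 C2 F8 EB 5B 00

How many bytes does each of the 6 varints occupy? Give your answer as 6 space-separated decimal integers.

Answer: 2 2 1 3 4 1

Derivation:
  byte[0]=0xA3 cont=1 payload=0x23=35: acc |= 35<<0 -> acc=35 shift=7
  byte[1]=0x5C cont=0 payload=0x5C=92: acc |= 92<<7 -> acc=11811 shift=14 [end]
Varint 1: bytes[0:2] = A3 5C -> value 11811 (2 byte(s))
  byte[2]=0x84 cont=1 payload=0x04=4: acc |= 4<<0 -> acc=4 shift=7
  byte[3]=0x45 cont=0 payload=0x45=69: acc |= 69<<7 -> acc=8836 shift=14 [end]
Varint 2: bytes[2:4] = 84 45 -> value 8836 (2 byte(s))
  byte[4]=0x3D cont=0 payload=0x3D=61: acc |= 61<<0 -> acc=61 shift=7 [end]
Varint 3: bytes[4:5] = 3D -> value 61 (1 byte(s))
  byte[5]=0xC4 cont=1 payload=0x44=68: acc |= 68<<0 -> acc=68 shift=7
  byte[6]=0xC2 cont=1 payload=0x42=66: acc |= 66<<7 -> acc=8516 shift=14
  byte[7]=0x47 cont=0 payload=0x47=71: acc |= 71<<14 -> acc=1171780 shift=21 [end]
Varint 4: bytes[5:8] = C4 C2 47 -> value 1171780 (3 byte(s))
  byte[8]=0xC2 cont=1 payload=0x42=66: acc |= 66<<0 -> acc=66 shift=7
  byte[9]=0xF8 cont=1 payload=0x78=120: acc |= 120<<7 -> acc=15426 shift=14
  byte[10]=0xEB cont=1 payload=0x6B=107: acc |= 107<<14 -> acc=1768514 shift=21
  byte[11]=0x5B cont=0 payload=0x5B=91: acc |= 91<<21 -> acc=192609346 shift=28 [end]
Varint 5: bytes[8:12] = C2 F8 EB 5B -> value 192609346 (4 byte(s))
  byte[12]=0x00 cont=0 payload=0x00=0: acc |= 0<<0 -> acc=0 shift=7 [end]
Varint 6: bytes[12:13] = 00 -> value 0 (1 byte(s))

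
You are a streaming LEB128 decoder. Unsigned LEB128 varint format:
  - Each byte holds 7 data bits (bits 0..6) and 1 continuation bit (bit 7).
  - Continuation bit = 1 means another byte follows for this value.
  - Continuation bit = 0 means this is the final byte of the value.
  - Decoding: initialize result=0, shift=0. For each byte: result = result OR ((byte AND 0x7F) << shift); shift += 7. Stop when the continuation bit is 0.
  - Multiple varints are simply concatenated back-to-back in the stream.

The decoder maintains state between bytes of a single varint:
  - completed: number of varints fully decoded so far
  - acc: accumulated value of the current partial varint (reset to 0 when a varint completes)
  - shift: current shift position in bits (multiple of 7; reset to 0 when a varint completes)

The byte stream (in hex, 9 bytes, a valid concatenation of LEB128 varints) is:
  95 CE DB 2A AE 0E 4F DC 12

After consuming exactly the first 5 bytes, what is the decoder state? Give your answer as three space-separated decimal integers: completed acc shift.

Answer: 1 46 7

Derivation:
byte[0]=0x95 cont=1 payload=0x15: acc |= 21<<0 -> completed=0 acc=21 shift=7
byte[1]=0xCE cont=1 payload=0x4E: acc |= 78<<7 -> completed=0 acc=10005 shift=14
byte[2]=0xDB cont=1 payload=0x5B: acc |= 91<<14 -> completed=0 acc=1500949 shift=21
byte[3]=0x2A cont=0 payload=0x2A: varint #1 complete (value=89581333); reset -> completed=1 acc=0 shift=0
byte[4]=0xAE cont=1 payload=0x2E: acc |= 46<<0 -> completed=1 acc=46 shift=7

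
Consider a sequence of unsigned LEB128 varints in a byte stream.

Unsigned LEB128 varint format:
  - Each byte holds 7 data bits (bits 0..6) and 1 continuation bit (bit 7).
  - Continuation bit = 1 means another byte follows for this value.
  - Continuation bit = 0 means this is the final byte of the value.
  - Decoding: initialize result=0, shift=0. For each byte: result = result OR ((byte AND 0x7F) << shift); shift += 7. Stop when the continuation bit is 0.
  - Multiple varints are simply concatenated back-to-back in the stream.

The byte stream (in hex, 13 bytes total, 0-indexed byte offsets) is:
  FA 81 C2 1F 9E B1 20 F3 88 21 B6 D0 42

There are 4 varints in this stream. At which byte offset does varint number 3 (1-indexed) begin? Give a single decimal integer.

Answer: 7

Derivation:
  byte[0]=0xFA cont=1 payload=0x7A=122: acc |= 122<<0 -> acc=122 shift=7
  byte[1]=0x81 cont=1 payload=0x01=1: acc |= 1<<7 -> acc=250 shift=14
  byte[2]=0xC2 cont=1 payload=0x42=66: acc |= 66<<14 -> acc=1081594 shift=21
  byte[3]=0x1F cont=0 payload=0x1F=31: acc |= 31<<21 -> acc=66093306 shift=28 [end]
Varint 1: bytes[0:4] = FA 81 C2 1F -> value 66093306 (4 byte(s))
  byte[4]=0x9E cont=1 payload=0x1E=30: acc |= 30<<0 -> acc=30 shift=7
  byte[5]=0xB1 cont=1 payload=0x31=49: acc |= 49<<7 -> acc=6302 shift=14
  byte[6]=0x20 cont=0 payload=0x20=32: acc |= 32<<14 -> acc=530590 shift=21 [end]
Varint 2: bytes[4:7] = 9E B1 20 -> value 530590 (3 byte(s))
  byte[7]=0xF3 cont=1 payload=0x73=115: acc |= 115<<0 -> acc=115 shift=7
  byte[8]=0x88 cont=1 payload=0x08=8: acc |= 8<<7 -> acc=1139 shift=14
  byte[9]=0x21 cont=0 payload=0x21=33: acc |= 33<<14 -> acc=541811 shift=21 [end]
Varint 3: bytes[7:10] = F3 88 21 -> value 541811 (3 byte(s))
  byte[10]=0xB6 cont=1 payload=0x36=54: acc |= 54<<0 -> acc=54 shift=7
  byte[11]=0xD0 cont=1 payload=0x50=80: acc |= 80<<7 -> acc=10294 shift=14
  byte[12]=0x42 cont=0 payload=0x42=66: acc |= 66<<14 -> acc=1091638 shift=21 [end]
Varint 4: bytes[10:13] = B6 D0 42 -> value 1091638 (3 byte(s))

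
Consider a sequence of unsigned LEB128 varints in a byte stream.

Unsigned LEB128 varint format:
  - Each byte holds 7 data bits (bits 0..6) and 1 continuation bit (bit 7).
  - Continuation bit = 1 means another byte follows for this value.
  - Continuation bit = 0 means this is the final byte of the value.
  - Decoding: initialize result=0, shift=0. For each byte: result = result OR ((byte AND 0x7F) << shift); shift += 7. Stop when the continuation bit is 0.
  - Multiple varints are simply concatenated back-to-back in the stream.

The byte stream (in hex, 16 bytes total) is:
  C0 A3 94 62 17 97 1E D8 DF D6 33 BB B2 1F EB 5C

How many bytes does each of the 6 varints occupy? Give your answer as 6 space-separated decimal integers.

Answer: 4 1 2 4 3 2

Derivation:
  byte[0]=0xC0 cont=1 payload=0x40=64: acc |= 64<<0 -> acc=64 shift=7
  byte[1]=0xA3 cont=1 payload=0x23=35: acc |= 35<<7 -> acc=4544 shift=14
  byte[2]=0x94 cont=1 payload=0x14=20: acc |= 20<<14 -> acc=332224 shift=21
  byte[3]=0x62 cont=0 payload=0x62=98: acc |= 98<<21 -> acc=205853120 shift=28 [end]
Varint 1: bytes[0:4] = C0 A3 94 62 -> value 205853120 (4 byte(s))
  byte[4]=0x17 cont=0 payload=0x17=23: acc |= 23<<0 -> acc=23 shift=7 [end]
Varint 2: bytes[4:5] = 17 -> value 23 (1 byte(s))
  byte[5]=0x97 cont=1 payload=0x17=23: acc |= 23<<0 -> acc=23 shift=7
  byte[6]=0x1E cont=0 payload=0x1E=30: acc |= 30<<7 -> acc=3863 shift=14 [end]
Varint 3: bytes[5:7] = 97 1E -> value 3863 (2 byte(s))
  byte[7]=0xD8 cont=1 payload=0x58=88: acc |= 88<<0 -> acc=88 shift=7
  byte[8]=0xDF cont=1 payload=0x5F=95: acc |= 95<<7 -> acc=12248 shift=14
  byte[9]=0xD6 cont=1 payload=0x56=86: acc |= 86<<14 -> acc=1421272 shift=21
  byte[10]=0x33 cont=0 payload=0x33=51: acc |= 51<<21 -> acc=108376024 shift=28 [end]
Varint 4: bytes[7:11] = D8 DF D6 33 -> value 108376024 (4 byte(s))
  byte[11]=0xBB cont=1 payload=0x3B=59: acc |= 59<<0 -> acc=59 shift=7
  byte[12]=0xB2 cont=1 payload=0x32=50: acc |= 50<<7 -> acc=6459 shift=14
  byte[13]=0x1F cont=0 payload=0x1F=31: acc |= 31<<14 -> acc=514363 shift=21 [end]
Varint 5: bytes[11:14] = BB B2 1F -> value 514363 (3 byte(s))
  byte[14]=0xEB cont=1 payload=0x6B=107: acc |= 107<<0 -> acc=107 shift=7
  byte[15]=0x5C cont=0 payload=0x5C=92: acc |= 92<<7 -> acc=11883 shift=14 [end]
Varint 6: bytes[14:16] = EB 5C -> value 11883 (2 byte(s))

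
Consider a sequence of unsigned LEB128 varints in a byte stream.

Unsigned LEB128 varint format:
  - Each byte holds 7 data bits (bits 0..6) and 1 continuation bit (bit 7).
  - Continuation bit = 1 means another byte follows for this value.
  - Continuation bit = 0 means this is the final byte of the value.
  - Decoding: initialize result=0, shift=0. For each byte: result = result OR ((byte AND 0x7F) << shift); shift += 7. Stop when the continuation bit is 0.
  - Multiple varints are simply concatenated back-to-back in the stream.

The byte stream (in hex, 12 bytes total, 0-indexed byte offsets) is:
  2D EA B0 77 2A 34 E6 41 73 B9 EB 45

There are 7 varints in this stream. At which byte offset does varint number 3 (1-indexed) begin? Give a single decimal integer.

Answer: 4

Derivation:
  byte[0]=0x2D cont=0 payload=0x2D=45: acc |= 45<<0 -> acc=45 shift=7 [end]
Varint 1: bytes[0:1] = 2D -> value 45 (1 byte(s))
  byte[1]=0xEA cont=1 payload=0x6A=106: acc |= 106<<0 -> acc=106 shift=7
  byte[2]=0xB0 cont=1 payload=0x30=48: acc |= 48<<7 -> acc=6250 shift=14
  byte[3]=0x77 cont=0 payload=0x77=119: acc |= 119<<14 -> acc=1955946 shift=21 [end]
Varint 2: bytes[1:4] = EA B0 77 -> value 1955946 (3 byte(s))
  byte[4]=0x2A cont=0 payload=0x2A=42: acc |= 42<<0 -> acc=42 shift=7 [end]
Varint 3: bytes[4:5] = 2A -> value 42 (1 byte(s))
  byte[5]=0x34 cont=0 payload=0x34=52: acc |= 52<<0 -> acc=52 shift=7 [end]
Varint 4: bytes[5:6] = 34 -> value 52 (1 byte(s))
  byte[6]=0xE6 cont=1 payload=0x66=102: acc |= 102<<0 -> acc=102 shift=7
  byte[7]=0x41 cont=0 payload=0x41=65: acc |= 65<<7 -> acc=8422 shift=14 [end]
Varint 5: bytes[6:8] = E6 41 -> value 8422 (2 byte(s))
  byte[8]=0x73 cont=0 payload=0x73=115: acc |= 115<<0 -> acc=115 shift=7 [end]
Varint 6: bytes[8:9] = 73 -> value 115 (1 byte(s))
  byte[9]=0xB9 cont=1 payload=0x39=57: acc |= 57<<0 -> acc=57 shift=7
  byte[10]=0xEB cont=1 payload=0x6B=107: acc |= 107<<7 -> acc=13753 shift=14
  byte[11]=0x45 cont=0 payload=0x45=69: acc |= 69<<14 -> acc=1144249 shift=21 [end]
Varint 7: bytes[9:12] = B9 EB 45 -> value 1144249 (3 byte(s))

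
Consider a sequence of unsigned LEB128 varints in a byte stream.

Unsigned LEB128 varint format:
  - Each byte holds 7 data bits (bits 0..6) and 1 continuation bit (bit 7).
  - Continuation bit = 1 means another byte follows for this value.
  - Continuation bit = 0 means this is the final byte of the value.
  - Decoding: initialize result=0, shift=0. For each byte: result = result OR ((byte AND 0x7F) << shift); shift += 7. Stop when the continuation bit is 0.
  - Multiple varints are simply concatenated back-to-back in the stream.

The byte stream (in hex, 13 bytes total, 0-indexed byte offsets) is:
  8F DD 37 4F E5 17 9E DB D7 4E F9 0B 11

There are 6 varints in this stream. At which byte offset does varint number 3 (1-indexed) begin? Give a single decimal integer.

  byte[0]=0x8F cont=1 payload=0x0F=15: acc |= 15<<0 -> acc=15 shift=7
  byte[1]=0xDD cont=1 payload=0x5D=93: acc |= 93<<7 -> acc=11919 shift=14
  byte[2]=0x37 cont=0 payload=0x37=55: acc |= 55<<14 -> acc=913039 shift=21 [end]
Varint 1: bytes[0:3] = 8F DD 37 -> value 913039 (3 byte(s))
  byte[3]=0x4F cont=0 payload=0x4F=79: acc |= 79<<0 -> acc=79 shift=7 [end]
Varint 2: bytes[3:4] = 4F -> value 79 (1 byte(s))
  byte[4]=0xE5 cont=1 payload=0x65=101: acc |= 101<<0 -> acc=101 shift=7
  byte[5]=0x17 cont=0 payload=0x17=23: acc |= 23<<7 -> acc=3045 shift=14 [end]
Varint 3: bytes[4:6] = E5 17 -> value 3045 (2 byte(s))
  byte[6]=0x9E cont=1 payload=0x1E=30: acc |= 30<<0 -> acc=30 shift=7
  byte[7]=0xDB cont=1 payload=0x5B=91: acc |= 91<<7 -> acc=11678 shift=14
  byte[8]=0xD7 cont=1 payload=0x57=87: acc |= 87<<14 -> acc=1437086 shift=21
  byte[9]=0x4E cont=0 payload=0x4E=78: acc |= 78<<21 -> acc=165014942 shift=28 [end]
Varint 4: bytes[6:10] = 9E DB D7 4E -> value 165014942 (4 byte(s))
  byte[10]=0xF9 cont=1 payload=0x79=121: acc |= 121<<0 -> acc=121 shift=7
  byte[11]=0x0B cont=0 payload=0x0B=11: acc |= 11<<7 -> acc=1529 shift=14 [end]
Varint 5: bytes[10:12] = F9 0B -> value 1529 (2 byte(s))
  byte[12]=0x11 cont=0 payload=0x11=17: acc |= 17<<0 -> acc=17 shift=7 [end]
Varint 6: bytes[12:13] = 11 -> value 17 (1 byte(s))

Answer: 4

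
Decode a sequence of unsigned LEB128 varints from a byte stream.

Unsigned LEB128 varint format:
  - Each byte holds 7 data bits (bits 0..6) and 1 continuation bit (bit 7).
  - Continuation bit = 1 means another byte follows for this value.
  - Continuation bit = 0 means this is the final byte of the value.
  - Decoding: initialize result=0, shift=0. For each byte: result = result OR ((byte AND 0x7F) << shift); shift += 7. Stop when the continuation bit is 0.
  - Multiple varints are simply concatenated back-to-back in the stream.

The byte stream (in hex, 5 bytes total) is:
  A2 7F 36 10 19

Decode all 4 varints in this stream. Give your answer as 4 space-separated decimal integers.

  byte[0]=0xA2 cont=1 payload=0x22=34: acc |= 34<<0 -> acc=34 shift=7
  byte[1]=0x7F cont=0 payload=0x7F=127: acc |= 127<<7 -> acc=16290 shift=14 [end]
Varint 1: bytes[0:2] = A2 7F -> value 16290 (2 byte(s))
  byte[2]=0x36 cont=0 payload=0x36=54: acc |= 54<<0 -> acc=54 shift=7 [end]
Varint 2: bytes[2:3] = 36 -> value 54 (1 byte(s))
  byte[3]=0x10 cont=0 payload=0x10=16: acc |= 16<<0 -> acc=16 shift=7 [end]
Varint 3: bytes[3:4] = 10 -> value 16 (1 byte(s))
  byte[4]=0x19 cont=0 payload=0x19=25: acc |= 25<<0 -> acc=25 shift=7 [end]
Varint 4: bytes[4:5] = 19 -> value 25 (1 byte(s))

Answer: 16290 54 16 25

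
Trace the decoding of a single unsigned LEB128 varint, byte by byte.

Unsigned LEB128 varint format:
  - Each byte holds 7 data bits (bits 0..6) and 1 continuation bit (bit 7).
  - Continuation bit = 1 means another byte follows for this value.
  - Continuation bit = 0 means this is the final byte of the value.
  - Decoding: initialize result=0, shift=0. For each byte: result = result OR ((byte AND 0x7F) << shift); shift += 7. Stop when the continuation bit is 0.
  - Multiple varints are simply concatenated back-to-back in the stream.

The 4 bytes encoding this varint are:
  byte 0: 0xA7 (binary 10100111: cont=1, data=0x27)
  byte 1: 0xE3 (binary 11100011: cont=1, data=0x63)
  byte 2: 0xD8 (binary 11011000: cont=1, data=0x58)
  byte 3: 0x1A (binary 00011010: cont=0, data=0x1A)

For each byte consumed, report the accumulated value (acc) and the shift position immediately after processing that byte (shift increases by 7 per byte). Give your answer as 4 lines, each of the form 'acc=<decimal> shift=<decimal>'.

Answer: acc=39 shift=7
acc=12711 shift=14
acc=1454503 shift=21
acc=55980455 shift=28

Derivation:
byte 0=0xA7: payload=0x27=39, contrib = 39<<0 = 39; acc -> 39, shift -> 7
byte 1=0xE3: payload=0x63=99, contrib = 99<<7 = 12672; acc -> 12711, shift -> 14
byte 2=0xD8: payload=0x58=88, contrib = 88<<14 = 1441792; acc -> 1454503, shift -> 21
byte 3=0x1A: payload=0x1A=26, contrib = 26<<21 = 54525952; acc -> 55980455, shift -> 28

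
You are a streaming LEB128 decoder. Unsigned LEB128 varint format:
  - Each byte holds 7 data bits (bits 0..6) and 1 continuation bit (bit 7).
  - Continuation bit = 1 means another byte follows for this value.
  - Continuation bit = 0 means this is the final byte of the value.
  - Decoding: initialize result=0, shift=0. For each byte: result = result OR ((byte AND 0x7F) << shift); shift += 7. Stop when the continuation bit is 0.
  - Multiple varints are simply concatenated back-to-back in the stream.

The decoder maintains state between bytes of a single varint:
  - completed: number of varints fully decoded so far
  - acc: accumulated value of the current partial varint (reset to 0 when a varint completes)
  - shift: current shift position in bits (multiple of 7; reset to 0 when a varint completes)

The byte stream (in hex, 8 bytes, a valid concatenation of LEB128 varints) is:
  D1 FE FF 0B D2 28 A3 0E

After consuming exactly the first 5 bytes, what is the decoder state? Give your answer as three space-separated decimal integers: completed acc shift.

Answer: 1 82 7

Derivation:
byte[0]=0xD1 cont=1 payload=0x51: acc |= 81<<0 -> completed=0 acc=81 shift=7
byte[1]=0xFE cont=1 payload=0x7E: acc |= 126<<7 -> completed=0 acc=16209 shift=14
byte[2]=0xFF cont=1 payload=0x7F: acc |= 127<<14 -> completed=0 acc=2096977 shift=21
byte[3]=0x0B cont=0 payload=0x0B: varint #1 complete (value=25165649); reset -> completed=1 acc=0 shift=0
byte[4]=0xD2 cont=1 payload=0x52: acc |= 82<<0 -> completed=1 acc=82 shift=7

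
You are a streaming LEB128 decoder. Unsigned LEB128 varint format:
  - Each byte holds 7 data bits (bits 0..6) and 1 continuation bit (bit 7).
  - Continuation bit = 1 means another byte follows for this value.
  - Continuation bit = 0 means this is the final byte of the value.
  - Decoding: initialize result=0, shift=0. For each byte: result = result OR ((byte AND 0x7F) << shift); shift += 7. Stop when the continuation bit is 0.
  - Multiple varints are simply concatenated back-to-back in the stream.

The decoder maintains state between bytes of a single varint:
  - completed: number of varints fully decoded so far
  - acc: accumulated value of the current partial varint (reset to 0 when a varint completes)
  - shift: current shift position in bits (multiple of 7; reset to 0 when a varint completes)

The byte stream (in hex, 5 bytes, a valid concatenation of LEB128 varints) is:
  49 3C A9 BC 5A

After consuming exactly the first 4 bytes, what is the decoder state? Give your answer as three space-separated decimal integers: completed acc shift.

byte[0]=0x49 cont=0 payload=0x49: varint #1 complete (value=73); reset -> completed=1 acc=0 shift=0
byte[1]=0x3C cont=0 payload=0x3C: varint #2 complete (value=60); reset -> completed=2 acc=0 shift=0
byte[2]=0xA9 cont=1 payload=0x29: acc |= 41<<0 -> completed=2 acc=41 shift=7
byte[3]=0xBC cont=1 payload=0x3C: acc |= 60<<7 -> completed=2 acc=7721 shift=14

Answer: 2 7721 14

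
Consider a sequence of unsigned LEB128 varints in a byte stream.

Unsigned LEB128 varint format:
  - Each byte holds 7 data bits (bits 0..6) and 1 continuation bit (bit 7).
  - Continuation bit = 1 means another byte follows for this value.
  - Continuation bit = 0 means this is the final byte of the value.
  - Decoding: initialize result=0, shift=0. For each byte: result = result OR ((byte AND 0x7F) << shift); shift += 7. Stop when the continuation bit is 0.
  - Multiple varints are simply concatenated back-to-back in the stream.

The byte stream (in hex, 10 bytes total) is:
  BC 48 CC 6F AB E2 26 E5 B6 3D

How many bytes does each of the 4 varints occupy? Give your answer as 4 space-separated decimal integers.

Answer: 2 2 3 3

Derivation:
  byte[0]=0xBC cont=1 payload=0x3C=60: acc |= 60<<0 -> acc=60 shift=7
  byte[1]=0x48 cont=0 payload=0x48=72: acc |= 72<<7 -> acc=9276 shift=14 [end]
Varint 1: bytes[0:2] = BC 48 -> value 9276 (2 byte(s))
  byte[2]=0xCC cont=1 payload=0x4C=76: acc |= 76<<0 -> acc=76 shift=7
  byte[3]=0x6F cont=0 payload=0x6F=111: acc |= 111<<7 -> acc=14284 shift=14 [end]
Varint 2: bytes[2:4] = CC 6F -> value 14284 (2 byte(s))
  byte[4]=0xAB cont=1 payload=0x2B=43: acc |= 43<<0 -> acc=43 shift=7
  byte[5]=0xE2 cont=1 payload=0x62=98: acc |= 98<<7 -> acc=12587 shift=14
  byte[6]=0x26 cont=0 payload=0x26=38: acc |= 38<<14 -> acc=635179 shift=21 [end]
Varint 3: bytes[4:7] = AB E2 26 -> value 635179 (3 byte(s))
  byte[7]=0xE5 cont=1 payload=0x65=101: acc |= 101<<0 -> acc=101 shift=7
  byte[8]=0xB6 cont=1 payload=0x36=54: acc |= 54<<7 -> acc=7013 shift=14
  byte[9]=0x3D cont=0 payload=0x3D=61: acc |= 61<<14 -> acc=1006437 shift=21 [end]
Varint 4: bytes[7:10] = E5 B6 3D -> value 1006437 (3 byte(s))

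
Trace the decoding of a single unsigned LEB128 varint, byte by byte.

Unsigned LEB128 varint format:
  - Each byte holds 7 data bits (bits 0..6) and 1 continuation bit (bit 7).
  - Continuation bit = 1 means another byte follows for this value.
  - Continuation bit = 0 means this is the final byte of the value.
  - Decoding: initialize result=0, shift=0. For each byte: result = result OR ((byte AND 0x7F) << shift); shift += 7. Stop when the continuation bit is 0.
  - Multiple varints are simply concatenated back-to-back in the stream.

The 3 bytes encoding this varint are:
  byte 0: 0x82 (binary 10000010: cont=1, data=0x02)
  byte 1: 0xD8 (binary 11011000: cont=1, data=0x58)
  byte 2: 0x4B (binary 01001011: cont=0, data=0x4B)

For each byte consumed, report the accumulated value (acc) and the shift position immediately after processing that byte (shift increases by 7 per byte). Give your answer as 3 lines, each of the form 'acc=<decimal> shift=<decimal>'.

Answer: acc=2 shift=7
acc=11266 shift=14
acc=1240066 shift=21

Derivation:
byte 0=0x82: payload=0x02=2, contrib = 2<<0 = 2; acc -> 2, shift -> 7
byte 1=0xD8: payload=0x58=88, contrib = 88<<7 = 11264; acc -> 11266, shift -> 14
byte 2=0x4B: payload=0x4B=75, contrib = 75<<14 = 1228800; acc -> 1240066, shift -> 21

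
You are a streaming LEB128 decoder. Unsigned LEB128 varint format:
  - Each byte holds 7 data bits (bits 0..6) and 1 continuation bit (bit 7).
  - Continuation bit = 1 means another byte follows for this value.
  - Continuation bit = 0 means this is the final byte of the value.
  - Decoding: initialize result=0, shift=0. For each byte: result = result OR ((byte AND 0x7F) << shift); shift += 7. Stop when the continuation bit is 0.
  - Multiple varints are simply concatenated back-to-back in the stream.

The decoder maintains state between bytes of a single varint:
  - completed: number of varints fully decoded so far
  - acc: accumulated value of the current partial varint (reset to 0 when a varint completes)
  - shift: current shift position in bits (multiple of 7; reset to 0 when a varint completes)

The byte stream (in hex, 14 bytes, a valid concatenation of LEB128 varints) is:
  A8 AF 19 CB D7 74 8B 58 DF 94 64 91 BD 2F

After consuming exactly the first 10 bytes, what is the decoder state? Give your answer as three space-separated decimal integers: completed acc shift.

Answer: 3 2655 14

Derivation:
byte[0]=0xA8 cont=1 payload=0x28: acc |= 40<<0 -> completed=0 acc=40 shift=7
byte[1]=0xAF cont=1 payload=0x2F: acc |= 47<<7 -> completed=0 acc=6056 shift=14
byte[2]=0x19 cont=0 payload=0x19: varint #1 complete (value=415656); reset -> completed=1 acc=0 shift=0
byte[3]=0xCB cont=1 payload=0x4B: acc |= 75<<0 -> completed=1 acc=75 shift=7
byte[4]=0xD7 cont=1 payload=0x57: acc |= 87<<7 -> completed=1 acc=11211 shift=14
byte[5]=0x74 cont=0 payload=0x74: varint #2 complete (value=1911755); reset -> completed=2 acc=0 shift=0
byte[6]=0x8B cont=1 payload=0x0B: acc |= 11<<0 -> completed=2 acc=11 shift=7
byte[7]=0x58 cont=0 payload=0x58: varint #3 complete (value=11275); reset -> completed=3 acc=0 shift=0
byte[8]=0xDF cont=1 payload=0x5F: acc |= 95<<0 -> completed=3 acc=95 shift=7
byte[9]=0x94 cont=1 payload=0x14: acc |= 20<<7 -> completed=3 acc=2655 shift=14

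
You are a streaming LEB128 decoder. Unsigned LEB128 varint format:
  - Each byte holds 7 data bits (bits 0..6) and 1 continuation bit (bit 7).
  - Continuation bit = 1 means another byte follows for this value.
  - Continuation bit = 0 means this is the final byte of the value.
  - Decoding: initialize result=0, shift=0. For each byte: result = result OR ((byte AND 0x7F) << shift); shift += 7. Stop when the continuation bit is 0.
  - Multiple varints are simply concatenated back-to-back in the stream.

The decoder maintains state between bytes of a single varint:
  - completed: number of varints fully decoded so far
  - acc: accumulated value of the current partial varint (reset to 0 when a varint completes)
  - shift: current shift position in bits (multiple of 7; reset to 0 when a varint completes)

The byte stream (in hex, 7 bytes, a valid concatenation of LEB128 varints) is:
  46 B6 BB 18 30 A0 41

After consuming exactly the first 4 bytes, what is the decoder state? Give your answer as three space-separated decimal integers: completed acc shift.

Answer: 2 0 0

Derivation:
byte[0]=0x46 cont=0 payload=0x46: varint #1 complete (value=70); reset -> completed=1 acc=0 shift=0
byte[1]=0xB6 cont=1 payload=0x36: acc |= 54<<0 -> completed=1 acc=54 shift=7
byte[2]=0xBB cont=1 payload=0x3B: acc |= 59<<7 -> completed=1 acc=7606 shift=14
byte[3]=0x18 cont=0 payload=0x18: varint #2 complete (value=400822); reset -> completed=2 acc=0 shift=0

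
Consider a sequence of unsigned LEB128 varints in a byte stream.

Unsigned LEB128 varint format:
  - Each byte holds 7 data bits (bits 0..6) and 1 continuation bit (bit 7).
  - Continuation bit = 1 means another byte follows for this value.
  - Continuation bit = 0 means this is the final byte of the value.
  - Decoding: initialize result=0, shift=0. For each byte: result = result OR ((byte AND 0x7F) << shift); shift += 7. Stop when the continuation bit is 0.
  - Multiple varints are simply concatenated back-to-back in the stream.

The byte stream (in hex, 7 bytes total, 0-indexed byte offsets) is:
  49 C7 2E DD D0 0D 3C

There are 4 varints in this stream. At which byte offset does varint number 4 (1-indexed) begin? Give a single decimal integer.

Answer: 6

Derivation:
  byte[0]=0x49 cont=0 payload=0x49=73: acc |= 73<<0 -> acc=73 shift=7 [end]
Varint 1: bytes[0:1] = 49 -> value 73 (1 byte(s))
  byte[1]=0xC7 cont=1 payload=0x47=71: acc |= 71<<0 -> acc=71 shift=7
  byte[2]=0x2E cont=0 payload=0x2E=46: acc |= 46<<7 -> acc=5959 shift=14 [end]
Varint 2: bytes[1:3] = C7 2E -> value 5959 (2 byte(s))
  byte[3]=0xDD cont=1 payload=0x5D=93: acc |= 93<<0 -> acc=93 shift=7
  byte[4]=0xD0 cont=1 payload=0x50=80: acc |= 80<<7 -> acc=10333 shift=14
  byte[5]=0x0D cont=0 payload=0x0D=13: acc |= 13<<14 -> acc=223325 shift=21 [end]
Varint 3: bytes[3:6] = DD D0 0D -> value 223325 (3 byte(s))
  byte[6]=0x3C cont=0 payload=0x3C=60: acc |= 60<<0 -> acc=60 shift=7 [end]
Varint 4: bytes[6:7] = 3C -> value 60 (1 byte(s))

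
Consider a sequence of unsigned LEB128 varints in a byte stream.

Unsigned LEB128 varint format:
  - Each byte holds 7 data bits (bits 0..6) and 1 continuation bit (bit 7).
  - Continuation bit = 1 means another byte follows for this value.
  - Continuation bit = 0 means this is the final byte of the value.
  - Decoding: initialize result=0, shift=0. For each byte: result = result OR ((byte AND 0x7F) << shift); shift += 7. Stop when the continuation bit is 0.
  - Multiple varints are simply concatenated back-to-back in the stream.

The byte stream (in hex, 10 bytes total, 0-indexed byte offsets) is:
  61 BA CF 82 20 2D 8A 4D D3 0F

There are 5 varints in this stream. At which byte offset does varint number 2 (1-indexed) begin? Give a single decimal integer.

Answer: 1

Derivation:
  byte[0]=0x61 cont=0 payload=0x61=97: acc |= 97<<0 -> acc=97 shift=7 [end]
Varint 1: bytes[0:1] = 61 -> value 97 (1 byte(s))
  byte[1]=0xBA cont=1 payload=0x3A=58: acc |= 58<<0 -> acc=58 shift=7
  byte[2]=0xCF cont=1 payload=0x4F=79: acc |= 79<<7 -> acc=10170 shift=14
  byte[3]=0x82 cont=1 payload=0x02=2: acc |= 2<<14 -> acc=42938 shift=21
  byte[4]=0x20 cont=0 payload=0x20=32: acc |= 32<<21 -> acc=67151802 shift=28 [end]
Varint 2: bytes[1:5] = BA CF 82 20 -> value 67151802 (4 byte(s))
  byte[5]=0x2D cont=0 payload=0x2D=45: acc |= 45<<0 -> acc=45 shift=7 [end]
Varint 3: bytes[5:6] = 2D -> value 45 (1 byte(s))
  byte[6]=0x8A cont=1 payload=0x0A=10: acc |= 10<<0 -> acc=10 shift=7
  byte[7]=0x4D cont=0 payload=0x4D=77: acc |= 77<<7 -> acc=9866 shift=14 [end]
Varint 4: bytes[6:8] = 8A 4D -> value 9866 (2 byte(s))
  byte[8]=0xD3 cont=1 payload=0x53=83: acc |= 83<<0 -> acc=83 shift=7
  byte[9]=0x0F cont=0 payload=0x0F=15: acc |= 15<<7 -> acc=2003 shift=14 [end]
Varint 5: bytes[8:10] = D3 0F -> value 2003 (2 byte(s))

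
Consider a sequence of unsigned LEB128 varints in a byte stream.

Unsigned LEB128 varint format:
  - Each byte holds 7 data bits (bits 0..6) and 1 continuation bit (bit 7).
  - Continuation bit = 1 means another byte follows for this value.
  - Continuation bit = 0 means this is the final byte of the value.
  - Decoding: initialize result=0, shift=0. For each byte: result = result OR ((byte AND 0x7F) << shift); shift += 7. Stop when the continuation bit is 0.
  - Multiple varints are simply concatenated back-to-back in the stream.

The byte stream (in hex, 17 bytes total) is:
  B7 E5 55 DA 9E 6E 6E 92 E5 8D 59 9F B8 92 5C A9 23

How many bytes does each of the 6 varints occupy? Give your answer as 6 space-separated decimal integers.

  byte[0]=0xB7 cont=1 payload=0x37=55: acc |= 55<<0 -> acc=55 shift=7
  byte[1]=0xE5 cont=1 payload=0x65=101: acc |= 101<<7 -> acc=12983 shift=14
  byte[2]=0x55 cont=0 payload=0x55=85: acc |= 85<<14 -> acc=1405623 shift=21 [end]
Varint 1: bytes[0:3] = B7 E5 55 -> value 1405623 (3 byte(s))
  byte[3]=0xDA cont=1 payload=0x5A=90: acc |= 90<<0 -> acc=90 shift=7
  byte[4]=0x9E cont=1 payload=0x1E=30: acc |= 30<<7 -> acc=3930 shift=14
  byte[5]=0x6E cont=0 payload=0x6E=110: acc |= 110<<14 -> acc=1806170 shift=21 [end]
Varint 2: bytes[3:6] = DA 9E 6E -> value 1806170 (3 byte(s))
  byte[6]=0x6E cont=0 payload=0x6E=110: acc |= 110<<0 -> acc=110 shift=7 [end]
Varint 3: bytes[6:7] = 6E -> value 110 (1 byte(s))
  byte[7]=0x92 cont=1 payload=0x12=18: acc |= 18<<0 -> acc=18 shift=7
  byte[8]=0xE5 cont=1 payload=0x65=101: acc |= 101<<7 -> acc=12946 shift=14
  byte[9]=0x8D cont=1 payload=0x0D=13: acc |= 13<<14 -> acc=225938 shift=21
  byte[10]=0x59 cont=0 payload=0x59=89: acc |= 89<<21 -> acc=186872466 shift=28 [end]
Varint 4: bytes[7:11] = 92 E5 8D 59 -> value 186872466 (4 byte(s))
  byte[11]=0x9F cont=1 payload=0x1F=31: acc |= 31<<0 -> acc=31 shift=7
  byte[12]=0xB8 cont=1 payload=0x38=56: acc |= 56<<7 -> acc=7199 shift=14
  byte[13]=0x92 cont=1 payload=0x12=18: acc |= 18<<14 -> acc=302111 shift=21
  byte[14]=0x5C cont=0 payload=0x5C=92: acc |= 92<<21 -> acc=193240095 shift=28 [end]
Varint 5: bytes[11:15] = 9F B8 92 5C -> value 193240095 (4 byte(s))
  byte[15]=0xA9 cont=1 payload=0x29=41: acc |= 41<<0 -> acc=41 shift=7
  byte[16]=0x23 cont=0 payload=0x23=35: acc |= 35<<7 -> acc=4521 shift=14 [end]
Varint 6: bytes[15:17] = A9 23 -> value 4521 (2 byte(s))

Answer: 3 3 1 4 4 2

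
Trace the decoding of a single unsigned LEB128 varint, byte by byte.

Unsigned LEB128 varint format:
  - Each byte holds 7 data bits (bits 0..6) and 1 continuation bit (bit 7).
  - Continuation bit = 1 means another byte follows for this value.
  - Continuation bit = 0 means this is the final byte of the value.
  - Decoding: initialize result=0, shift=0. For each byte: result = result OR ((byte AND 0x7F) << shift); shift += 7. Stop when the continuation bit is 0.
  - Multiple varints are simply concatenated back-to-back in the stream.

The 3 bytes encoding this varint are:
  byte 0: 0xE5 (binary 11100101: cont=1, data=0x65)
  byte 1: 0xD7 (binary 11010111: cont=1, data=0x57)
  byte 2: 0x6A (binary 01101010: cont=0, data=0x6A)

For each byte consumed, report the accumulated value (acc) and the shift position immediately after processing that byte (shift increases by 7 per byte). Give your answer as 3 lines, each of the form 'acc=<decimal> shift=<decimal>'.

byte 0=0xE5: payload=0x65=101, contrib = 101<<0 = 101; acc -> 101, shift -> 7
byte 1=0xD7: payload=0x57=87, contrib = 87<<7 = 11136; acc -> 11237, shift -> 14
byte 2=0x6A: payload=0x6A=106, contrib = 106<<14 = 1736704; acc -> 1747941, shift -> 21

Answer: acc=101 shift=7
acc=11237 shift=14
acc=1747941 shift=21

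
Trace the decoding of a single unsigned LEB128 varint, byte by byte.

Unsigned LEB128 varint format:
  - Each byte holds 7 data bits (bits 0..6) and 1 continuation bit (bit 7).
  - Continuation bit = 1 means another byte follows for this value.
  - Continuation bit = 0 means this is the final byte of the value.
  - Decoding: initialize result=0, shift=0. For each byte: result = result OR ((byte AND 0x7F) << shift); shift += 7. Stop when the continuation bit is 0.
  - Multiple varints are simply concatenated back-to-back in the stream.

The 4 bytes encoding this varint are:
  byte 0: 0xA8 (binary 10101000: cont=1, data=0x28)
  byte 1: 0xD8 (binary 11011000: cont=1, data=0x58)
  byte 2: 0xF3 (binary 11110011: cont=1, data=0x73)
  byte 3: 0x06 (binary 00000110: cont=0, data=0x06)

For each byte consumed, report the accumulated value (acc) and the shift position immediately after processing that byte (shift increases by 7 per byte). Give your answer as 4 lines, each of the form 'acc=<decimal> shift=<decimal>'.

byte 0=0xA8: payload=0x28=40, contrib = 40<<0 = 40; acc -> 40, shift -> 7
byte 1=0xD8: payload=0x58=88, contrib = 88<<7 = 11264; acc -> 11304, shift -> 14
byte 2=0xF3: payload=0x73=115, contrib = 115<<14 = 1884160; acc -> 1895464, shift -> 21
byte 3=0x06: payload=0x06=6, contrib = 6<<21 = 12582912; acc -> 14478376, shift -> 28

Answer: acc=40 shift=7
acc=11304 shift=14
acc=1895464 shift=21
acc=14478376 shift=28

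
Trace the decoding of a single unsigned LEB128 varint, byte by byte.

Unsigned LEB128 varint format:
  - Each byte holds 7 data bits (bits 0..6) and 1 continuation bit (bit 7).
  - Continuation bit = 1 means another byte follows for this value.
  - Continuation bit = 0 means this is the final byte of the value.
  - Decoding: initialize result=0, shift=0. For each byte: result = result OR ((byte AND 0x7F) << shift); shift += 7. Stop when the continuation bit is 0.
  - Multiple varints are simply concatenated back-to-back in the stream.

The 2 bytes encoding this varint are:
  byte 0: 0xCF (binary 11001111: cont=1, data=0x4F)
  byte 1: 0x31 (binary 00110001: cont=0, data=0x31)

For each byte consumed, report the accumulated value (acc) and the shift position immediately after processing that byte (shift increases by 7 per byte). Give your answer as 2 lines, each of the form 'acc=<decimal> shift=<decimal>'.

Answer: acc=79 shift=7
acc=6351 shift=14

Derivation:
byte 0=0xCF: payload=0x4F=79, contrib = 79<<0 = 79; acc -> 79, shift -> 7
byte 1=0x31: payload=0x31=49, contrib = 49<<7 = 6272; acc -> 6351, shift -> 14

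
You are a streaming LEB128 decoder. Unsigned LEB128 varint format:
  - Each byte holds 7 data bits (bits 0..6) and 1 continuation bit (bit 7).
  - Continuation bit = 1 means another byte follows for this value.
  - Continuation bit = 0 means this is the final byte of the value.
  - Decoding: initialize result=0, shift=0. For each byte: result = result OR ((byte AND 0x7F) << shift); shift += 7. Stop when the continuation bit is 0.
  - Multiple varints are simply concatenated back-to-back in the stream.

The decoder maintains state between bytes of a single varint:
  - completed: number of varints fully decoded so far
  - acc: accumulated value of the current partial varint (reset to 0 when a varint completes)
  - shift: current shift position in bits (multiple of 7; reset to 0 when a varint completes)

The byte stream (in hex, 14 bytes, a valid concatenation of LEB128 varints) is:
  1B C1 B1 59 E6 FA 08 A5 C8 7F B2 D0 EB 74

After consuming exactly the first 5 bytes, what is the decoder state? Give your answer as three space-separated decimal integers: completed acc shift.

Answer: 2 102 7

Derivation:
byte[0]=0x1B cont=0 payload=0x1B: varint #1 complete (value=27); reset -> completed=1 acc=0 shift=0
byte[1]=0xC1 cont=1 payload=0x41: acc |= 65<<0 -> completed=1 acc=65 shift=7
byte[2]=0xB1 cont=1 payload=0x31: acc |= 49<<7 -> completed=1 acc=6337 shift=14
byte[3]=0x59 cont=0 payload=0x59: varint #2 complete (value=1464513); reset -> completed=2 acc=0 shift=0
byte[4]=0xE6 cont=1 payload=0x66: acc |= 102<<0 -> completed=2 acc=102 shift=7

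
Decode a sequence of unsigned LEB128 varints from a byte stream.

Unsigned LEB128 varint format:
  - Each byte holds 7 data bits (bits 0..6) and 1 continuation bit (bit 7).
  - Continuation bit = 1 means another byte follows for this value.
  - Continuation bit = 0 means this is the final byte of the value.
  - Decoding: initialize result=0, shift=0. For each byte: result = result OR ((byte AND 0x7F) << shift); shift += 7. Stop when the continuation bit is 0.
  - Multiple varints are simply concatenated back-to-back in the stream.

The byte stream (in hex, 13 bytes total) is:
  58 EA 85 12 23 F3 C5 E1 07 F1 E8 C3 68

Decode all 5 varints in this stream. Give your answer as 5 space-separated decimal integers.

  byte[0]=0x58 cont=0 payload=0x58=88: acc |= 88<<0 -> acc=88 shift=7 [end]
Varint 1: bytes[0:1] = 58 -> value 88 (1 byte(s))
  byte[1]=0xEA cont=1 payload=0x6A=106: acc |= 106<<0 -> acc=106 shift=7
  byte[2]=0x85 cont=1 payload=0x05=5: acc |= 5<<7 -> acc=746 shift=14
  byte[3]=0x12 cont=0 payload=0x12=18: acc |= 18<<14 -> acc=295658 shift=21 [end]
Varint 2: bytes[1:4] = EA 85 12 -> value 295658 (3 byte(s))
  byte[4]=0x23 cont=0 payload=0x23=35: acc |= 35<<0 -> acc=35 shift=7 [end]
Varint 3: bytes[4:5] = 23 -> value 35 (1 byte(s))
  byte[5]=0xF3 cont=1 payload=0x73=115: acc |= 115<<0 -> acc=115 shift=7
  byte[6]=0xC5 cont=1 payload=0x45=69: acc |= 69<<7 -> acc=8947 shift=14
  byte[7]=0xE1 cont=1 payload=0x61=97: acc |= 97<<14 -> acc=1598195 shift=21
  byte[8]=0x07 cont=0 payload=0x07=7: acc |= 7<<21 -> acc=16278259 shift=28 [end]
Varint 4: bytes[5:9] = F3 C5 E1 07 -> value 16278259 (4 byte(s))
  byte[9]=0xF1 cont=1 payload=0x71=113: acc |= 113<<0 -> acc=113 shift=7
  byte[10]=0xE8 cont=1 payload=0x68=104: acc |= 104<<7 -> acc=13425 shift=14
  byte[11]=0xC3 cont=1 payload=0x43=67: acc |= 67<<14 -> acc=1111153 shift=21
  byte[12]=0x68 cont=0 payload=0x68=104: acc |= 104<<21 -> acc=219214961 shift=28 [end]
Varint 5: bytes[9:13] = F1 E8 C3 68 -> value 219214961 (4 byte(s))

Answer: 88 295658 35 16278259 219214961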